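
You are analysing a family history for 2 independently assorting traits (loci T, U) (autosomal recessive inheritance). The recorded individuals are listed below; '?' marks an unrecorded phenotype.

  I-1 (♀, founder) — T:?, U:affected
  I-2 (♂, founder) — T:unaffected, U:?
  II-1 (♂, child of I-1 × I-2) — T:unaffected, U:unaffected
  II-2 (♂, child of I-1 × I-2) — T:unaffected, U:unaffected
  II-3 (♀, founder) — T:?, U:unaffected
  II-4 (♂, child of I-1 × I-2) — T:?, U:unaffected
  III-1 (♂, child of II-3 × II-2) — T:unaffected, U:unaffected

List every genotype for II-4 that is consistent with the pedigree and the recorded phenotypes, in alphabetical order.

II-4 ∈ {TT Uu, Tt Uu, tt Uu}

T/I-1 ? ·: TT|Tt|tt
T/I-2 un ·: TT|Tt
T/II-1 un I-1×I-2: TT|Tt
T/II-2 un I-1×I-2: TT|Tt
T/II-3 ? ·: TT|Tt|tt
T/II-4 ? I-1×I-2: TT|Tt|tt
T/III-1 un II-3×II-2: TT|Tt
⇒ T over [I-1,I-2,II-1,II-2,II-3,II-4,III-1]: 145 consistent
U/I-1 aff ·: uu
U/I-2 ? ·: UU|Uu
U/II-1 un I-1×I-2: Uu
U/II-2 un I-1×I-2: Uu
U/II-3 un ·: UU|Uu
U/II-4 un I-1×I-2: Uu
U/III-1 un II-3×II-2: UU|Uu
⇒ U over [I-1,I-2,II-1,II-2,II-3,II-4,III-1]: 8 consistent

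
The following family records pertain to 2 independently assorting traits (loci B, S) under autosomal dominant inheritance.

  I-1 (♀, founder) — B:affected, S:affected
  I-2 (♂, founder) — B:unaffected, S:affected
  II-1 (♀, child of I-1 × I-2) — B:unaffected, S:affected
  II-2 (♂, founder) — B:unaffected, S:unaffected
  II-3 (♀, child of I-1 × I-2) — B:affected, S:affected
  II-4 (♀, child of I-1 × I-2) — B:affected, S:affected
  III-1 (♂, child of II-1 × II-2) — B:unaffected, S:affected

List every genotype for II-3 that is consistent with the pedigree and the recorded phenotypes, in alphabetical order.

II-3 ∈ {Bb SS, Bb Ss}

B/I-1 aff ·: Bb
B/I-2 un ·: bb
B/II-1 un I-1×I-2: bb
B/II-2 un ·: bb
B/II-3 aff I-1×I-2: Bb
B/II-4 aff I-1×I-2: Bb
B/III-1 un II-1×II-2: bb
⇒ B over [I-1,I-2,II-1,II-2,II-3,II-4,III-1]: 1 consistent
S/I-1 aff ·: Ss|SS
S/I-2 aff ·: Ss|SS
S/II-1 aff I-1×I-2: Ss|SS
S/II-2 un ·: ss
S/II-3 aff I-1×I-2: Ss|SS
S/II-4 aff I-1×I-2: Ss|SS
S/III-1 aff II-1×II-2: Ss
⇒ S over [I-1,I-2,II-1,II-2,II-3,II-4,III-1]: 25 consistent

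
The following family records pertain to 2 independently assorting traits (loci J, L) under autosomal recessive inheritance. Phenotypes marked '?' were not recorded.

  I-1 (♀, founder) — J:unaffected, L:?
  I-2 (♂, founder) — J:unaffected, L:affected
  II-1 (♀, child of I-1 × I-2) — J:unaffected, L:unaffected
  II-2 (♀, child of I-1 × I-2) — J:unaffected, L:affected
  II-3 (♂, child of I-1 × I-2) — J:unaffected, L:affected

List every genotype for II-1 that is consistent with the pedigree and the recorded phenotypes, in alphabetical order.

II-1 ∈ {JJ Ll, Jj Ll}

J/I-1 un ·: JJ|Jj
J/I-2 un ·: JJ|Jj
J/II-1 un I-1×I-2: JJ|Jj
J/II-2 un I-1×I-2: JJ|Jj
J/II-3 un I-1×I-2: JJ|Jj
⇒ J over [I-1,I-2,II-1,II-2,II-3]: 25 consistent
L/I-1 ? ·: Ll
L/I-2 aff ·: ll
L/II-1 un I-1×I-2: Ll
L/II-2 aff I-1×I-2: ll
L/II-3 aff I-1×I-2: ll
⇒ L over [I-1,I-2,II-1,II-2,II-3]: 1 consistent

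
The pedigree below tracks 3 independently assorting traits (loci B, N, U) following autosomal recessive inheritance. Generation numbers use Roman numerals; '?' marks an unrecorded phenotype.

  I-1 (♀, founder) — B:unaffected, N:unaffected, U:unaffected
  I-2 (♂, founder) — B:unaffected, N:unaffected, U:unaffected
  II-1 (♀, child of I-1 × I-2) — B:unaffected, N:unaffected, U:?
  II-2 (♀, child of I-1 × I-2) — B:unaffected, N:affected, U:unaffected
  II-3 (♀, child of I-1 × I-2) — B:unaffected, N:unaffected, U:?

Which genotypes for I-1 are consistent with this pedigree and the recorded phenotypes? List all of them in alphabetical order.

B/I-1 un ·: BB|Bb
B/I-2 un ·: BB|Bb
B/II-1 un I-1×I-2: BB|Bb
B/II-2 un I-1×I-2: BB|Bb
B/II-3 un I-1×I-2: BB|Bb
⇒ B over [I-1,I-2,II-1,II-2,II-3]: 25 consistent
N/I-1 un ·: Nn
N/I-2 un ·: Nn
N/II-1 un I-1×I-2: NN|Nn
N/II-2 aff I-1×I-2: nn
N/II-3 un I-1×I-2: NN|Nn
⇒ N over [I-1,I-2,II-1,II-2,II-3]: 4 consistent
U/I-1 un ·: UU|Uu
U/I-2 un ·: UU|Uu
U/II-1 ? I-1×I-2: UU|Uu|uu
U/II-2 un I-1×I-2: UU|Uu
U/II-3 ? I-1×I-2: UU|Uu|uu
⇒ U over [I-1,I-2,II-1,II-2,II-3]: 35 consistent

I-1 ∈ {BB Nn UU, BB Nn Uu, Bb Nn UU, Bb Nn Uu}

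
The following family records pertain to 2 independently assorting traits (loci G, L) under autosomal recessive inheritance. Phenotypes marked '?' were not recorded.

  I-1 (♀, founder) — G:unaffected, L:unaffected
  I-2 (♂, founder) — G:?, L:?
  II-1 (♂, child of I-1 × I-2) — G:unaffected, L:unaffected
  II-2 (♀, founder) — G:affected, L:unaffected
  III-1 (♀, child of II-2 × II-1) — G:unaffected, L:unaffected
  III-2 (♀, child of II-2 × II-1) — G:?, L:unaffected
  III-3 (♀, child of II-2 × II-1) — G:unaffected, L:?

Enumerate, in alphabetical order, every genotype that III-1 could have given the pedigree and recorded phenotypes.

III-1 ∈ {Gg LL, Gg Ll}

G/I-1 un ·: GG|Gg
G/I-2 ? ·: GG|Gg|gg
G/II-1 un I-1×I-2: GG|Gg
G/II-2 aff ·: gg
G/III-1 un II-2×II-1: Gg
G/III-2 ? II-2×II-1: Gg|gg
G/III-3 un II-2×II-1: Gg
⇒ G over [I-1,I-2,II-1,II-2,III-1,III-2,III-3]: 14 consistent
L/I-1 un ·: LL|Ll
L/I-2 ? ·: LL|Ll|ll
L/II-1 un I-1×I-2: LL|Ll
L/II-2 un ·: LL|Ll
L/III-1 un II-2×II-1: LL|Ll
L/III-2 un II-2×II-1: LL|Ll
L/III-3 ? II-2×II-1: LL|Ll|ll
⇒ L over [I-1,I-2,II-1,II-2,III-1,III-2,III-3]: 136 consistent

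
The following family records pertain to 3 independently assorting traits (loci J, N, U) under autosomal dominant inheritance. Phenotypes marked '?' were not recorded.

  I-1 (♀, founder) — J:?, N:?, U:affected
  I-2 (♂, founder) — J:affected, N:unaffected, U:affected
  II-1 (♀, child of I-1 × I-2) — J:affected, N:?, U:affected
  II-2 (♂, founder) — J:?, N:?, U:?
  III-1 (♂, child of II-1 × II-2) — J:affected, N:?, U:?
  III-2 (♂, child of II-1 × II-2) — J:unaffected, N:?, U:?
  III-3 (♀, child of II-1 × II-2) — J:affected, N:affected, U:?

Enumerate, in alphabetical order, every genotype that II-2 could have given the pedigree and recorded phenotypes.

J/I-1 ? ·: jj|Jj|JJ
J/I-2 aff ·: Jj|JJ
J/II-1 aff I-1×I-2: Jj
J/II-2 ? ·: jj|Jj
J/III-1 aff II-1×II-2: Jj|JJ
J/III-2 un II-1×II-2: jj
J/III-3 aff II-1×II-2: Jj|JJ
⇒ J over [I-1,I-2,II-1,II-2,III-1,III-2,III-3]: 25 consistent
N/I-1 ? ·: nn|Nn|NN
N/I-2 un ·: nn
N/II-1 ? I-1×I-2: nn|Nn
N/II-2 ? ·: nn|Nn|NN
N/III-1 ? II-1×II-2: nn|Nn|NN
N/III-2 ? II-1×II-2: nn|Nn|NN
N/III-3 aff II-1×II-2: Nn|NN
⇒ N over [I-1,I-2,II-1,II-2,III-1,III-2,III-3]: 70 consistent
U/I-1 aff ·: Uu|UU
U/I-2 aff ·: Uu|UU
U/II-1 aff I-1×I-2: Uu|UU
U/II-2 ? ·: uu|Uu|UU
U/III-1 ? II-1×II-2: uu|Uu|UU
U/III-2 ? II-1×II-2: uu|Uu|UU
U/III-3 ? II-1×II-2: uu|Uu|UU
⇒ U over [I-1,I-2,II-1,II-2,III-1,III-2,III-3]: 169 consistent

II-2 ∈ {Jj NN UU, Jj NN Uu, Jj NN uu, Jj Nn UU, Jj Nn Uu, Jj Nn uu, Jj nn UU, Jj nn Uu, Jj nn uu, jj NN UU, jj NN Uu, jj NN uu, jj Nn UU, jj Nn Uu, jj Nn uu, jj nn UU, jj nn Uu, jj nn uu}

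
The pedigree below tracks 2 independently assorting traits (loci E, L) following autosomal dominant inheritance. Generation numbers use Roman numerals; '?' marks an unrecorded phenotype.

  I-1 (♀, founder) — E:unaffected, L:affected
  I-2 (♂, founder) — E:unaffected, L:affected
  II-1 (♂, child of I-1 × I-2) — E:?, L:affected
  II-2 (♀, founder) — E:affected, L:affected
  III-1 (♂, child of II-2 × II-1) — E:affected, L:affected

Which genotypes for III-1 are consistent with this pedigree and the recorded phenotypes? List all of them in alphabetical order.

III-1 ∈ {Ee LL, Ee Ll}

E/I-1 un ·: ee
E/I-2 un ·: ee
E/II-1 ? I-1×I-2: ee
E/II-2 aff ·: Ee|EE
E/III-1 aff II-2×II-1: Ee
⇒ E over [I-1,I-2,II-1,II-2,III-1]: 2 consistent
L/I-1 aff ·: Ll|LL
L/I-2 aff ·: Ll|LL
L/II-1 aff I-1×I-2: Ll|LL
L/II-2 aff ·: Ll|LL
L/III-1 aff II-2×II-1: Ll|LL
⇒ L over [I-1,I-2,II-1,II-2,III-1]: 24 consistent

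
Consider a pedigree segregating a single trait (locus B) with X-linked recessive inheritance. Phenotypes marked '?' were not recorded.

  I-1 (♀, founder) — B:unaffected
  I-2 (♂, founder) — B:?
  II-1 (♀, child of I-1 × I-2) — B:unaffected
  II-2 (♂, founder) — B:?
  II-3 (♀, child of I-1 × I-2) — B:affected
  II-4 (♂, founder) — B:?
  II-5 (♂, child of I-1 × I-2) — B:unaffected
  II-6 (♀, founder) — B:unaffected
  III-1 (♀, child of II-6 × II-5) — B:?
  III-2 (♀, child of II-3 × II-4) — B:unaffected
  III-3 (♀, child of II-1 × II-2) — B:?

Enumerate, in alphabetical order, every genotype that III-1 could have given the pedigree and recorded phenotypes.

III-1 ∈ {X^BX^B, X^BX^b}

B/I-1 un ·: X^BX^b
B/I-2 ? ·: X^bY
B/II-1 un I-1×I-2: X^BX^b
B/II-2 ? ·: X^BY|X^bY
B/II-3 aff I-1×I-2: X^bX^b
B/II-4 ? ·: X^BY
B/II-5 un I-1×I-2: X^BY
B/II-6 un ·: X^BX^B|X^BX^b
B/III-1 ? II-6×II-5: X^BX^B|X^BX^b
B/III-2 un II-3×II-4: X^BX^b
B/III-3 ? II-1×II-2: X^BX^B|X^BX^b|X^bX^b
⇒ B over [I-1,I-2,II-1,II-2,II-3,II-4,II-5,II-6,III-1,III-2,III-3]: 12 consistent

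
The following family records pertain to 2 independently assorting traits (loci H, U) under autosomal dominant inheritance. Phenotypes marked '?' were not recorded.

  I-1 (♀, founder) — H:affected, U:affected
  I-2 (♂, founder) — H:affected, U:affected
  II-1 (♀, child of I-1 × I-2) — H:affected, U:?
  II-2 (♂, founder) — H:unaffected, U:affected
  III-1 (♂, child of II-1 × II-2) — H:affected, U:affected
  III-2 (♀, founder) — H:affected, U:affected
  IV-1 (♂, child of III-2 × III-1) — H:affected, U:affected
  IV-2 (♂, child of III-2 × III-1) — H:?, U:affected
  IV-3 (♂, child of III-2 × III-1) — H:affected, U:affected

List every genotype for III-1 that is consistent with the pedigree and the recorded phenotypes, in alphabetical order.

III-1 ∈ {Hh UU, Hh Uu}

H/I-1 aff ·: Hh|HH
H/I-2 aff ·: Hh|HH
H/II-1 aff I-1×I-2: Hh|HH
H/II-2 un ·: hh
H/III-1 aff II-1×II-2: Hh
H/III-2 aff ·: Hh|HH
H/IV-1 aff III-2×III-1: Hh|HH
H/IV-2 ? III-2×III-1: hh|Hh|HH
H/IV-3 aff III-2×III-1: Hh|HH
⇒ H over [I-1,I-2,II-1,II-2,III-1,III-2,IV-1,IV-2,IV-3]: 140 consistent
U/I-1 aff ·: Uu|UU
U/I-2 aff ·: Uu|UU
U/II-1 ? I-1×I-2: uu|Uu|UU
U/II-2 aff ·: Uu|UU
U/III-1 aff II-1×II-2: Uu|UU
U/III-2 aff ·: Uu|UU
U/IV-1 aff III-2×III-1: Uu|UU
U/IV-2 aff III-2×III-1: Uu|UU
U/IV-3 aff III-2×III-1: Uu|UU
⇒ U over [I-1,I-2,II-1,II-2,III-1,III-2,IV-1,IV-2,IV-3]: 318 consistent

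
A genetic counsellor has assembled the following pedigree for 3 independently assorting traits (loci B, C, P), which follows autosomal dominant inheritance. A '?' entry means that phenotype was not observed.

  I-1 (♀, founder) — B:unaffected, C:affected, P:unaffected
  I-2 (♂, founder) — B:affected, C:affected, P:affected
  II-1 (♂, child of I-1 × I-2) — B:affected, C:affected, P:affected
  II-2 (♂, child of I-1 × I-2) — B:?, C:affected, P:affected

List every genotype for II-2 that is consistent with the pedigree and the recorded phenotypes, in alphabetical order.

B/I-1 un ·: bb
B/I-2 aff ·: Bb|BB
B/II-1 aff I-1×I-2: Bb
B/II-2 ? I-1×I-2: bb|Bb
⇒ B over [I-1,I-2,II-1,II-2]: 3 consistent
C/I-1 aff ·: Cc|CC
C/I-2 aff ·: Cc|CC
C/II-1 aff I-1×I-2: Cc|CC
C/II-2 aff I-1×I-2: Cc|CC
⇒ C over [I-1,I-2,II-1,II-2]: 13 consistent
P/I-1 un ·: pp
P/I-2 aff ·: Pp|PP
P/II-1 aff I-1×I-2: Pp
P/II-2 aff I-1×I-2: Pp
⇒ P over [I-1,I-2,II-1,II-2]: 2 consistent

II-2 ∈ {Bb CC Pp, Bb Cc Pp, bb CC Pp, bb Cc Pp}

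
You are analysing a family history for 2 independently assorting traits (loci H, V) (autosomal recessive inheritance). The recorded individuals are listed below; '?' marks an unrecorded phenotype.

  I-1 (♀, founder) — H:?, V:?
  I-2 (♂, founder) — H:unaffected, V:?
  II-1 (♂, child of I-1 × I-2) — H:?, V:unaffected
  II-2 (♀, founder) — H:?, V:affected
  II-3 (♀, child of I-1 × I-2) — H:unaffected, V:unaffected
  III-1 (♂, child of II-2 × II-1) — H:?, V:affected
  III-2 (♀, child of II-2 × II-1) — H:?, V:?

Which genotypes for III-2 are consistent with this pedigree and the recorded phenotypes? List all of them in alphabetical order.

H/I-1 ? ·: HH|Hh|hh
H/I-2 un ·: HH|Hh
H/II-1 ? I-1×I-2: HH|Hh|hh
H/II-2 ? ·: HH|Hh|hh
H/II-3 un I-1×I-2: HH|Hh
H/III-1 ? II-2×II-1: HH|Hh|hh
H/III-2 ? II-2×II-1: HH|Hh|hh
⇒ H over [I-1,I-2,II-1,II-2,II-3,III-1,III-2]: 196 consistent
V/I-1 ? ·: VV|Vv|vv
V/I-2 ? ·: VV|Vv|vv
V/II-1 un I-1×I-2: Vv
V/II-2 aff ·: vv
V/II-3 un I-1×I-2: VV|Vv
V/III-1 aff II-2×II-1: vv
V/III-2 ? II-2×II-1: Vv|vv
⇒ V over [I-1,I-2,II-1,II-2,II-3,III-1,III-2]: 20 consistent

III-2 ∈ {HH Vv, HH vv, Hh Vv, Hh vv, hh Vv, hh vv}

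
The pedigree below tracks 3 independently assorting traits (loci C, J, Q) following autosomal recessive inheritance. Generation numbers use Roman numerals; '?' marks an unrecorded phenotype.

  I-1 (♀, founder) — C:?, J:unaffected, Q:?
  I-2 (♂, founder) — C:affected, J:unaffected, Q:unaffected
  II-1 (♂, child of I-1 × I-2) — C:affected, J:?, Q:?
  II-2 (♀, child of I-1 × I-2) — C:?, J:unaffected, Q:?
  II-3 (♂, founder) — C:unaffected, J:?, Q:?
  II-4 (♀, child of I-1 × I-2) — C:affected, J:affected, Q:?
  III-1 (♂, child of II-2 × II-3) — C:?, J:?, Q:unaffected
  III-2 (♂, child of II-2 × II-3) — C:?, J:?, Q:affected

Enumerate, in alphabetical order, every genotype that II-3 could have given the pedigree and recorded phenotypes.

C/I-1 ? ·: Cc|cc
C/I-2 aff ·: cc
C/II-1 aff I-1×I-2: cc
C/II-2 ? I-1×I-2: Cc|cc
C/II-3 un ·: CC|Cc
C/II-4 aff I-1×I-2: cc
C/III-1 ? II-2×II-3: CC|Cc|cc
C/III-2 ? II-2×II-3: CC|Cc|cc
⇒ C over [I-1,I-2,II-1,II-2,II-3,II-4,III-1,III-2]: 23 consistent
J/I-1 un ·: Jj
J/I-2 un ·: Jj
J/II-1 ? I-1×I-2: JJ|Jj|jj
J/II-2 un I-1×I-2: JJ|Jj
J/II-3 ? ·: JJ|Jj|jj
J/II-4 aff I-1×I-2: jj
J/III-1 ? II-2×II-3: JJ|Jj|jj
J/III-2 ? II-2×II-3: JJ|Jj|jj
⇒ J over [I-1,I-2,II-1,II-2,II-3,II-4,III-1,III-2]: 69 consistent
Q/I-1 ? ·: QQ|Qq|qq
Q/I-2 un ·: QQ|Qq
Q/II-1 ? I-1×I-2: QQ|Qq|qq
Q/II-2 ? I-1×I-2: Qq|qq
Q/II-3 ? ·: Qq|qq
Q/II-4 ? I-1×I-2: QQ|Qq|qq
Q/III-1 un II-2×II-3: QQ|Qq
Q/III-2 aff II-2×II-3: qq
⇒ Q over [I-1,I-2,II-1,II-2,II-3,II-4,III-1,III-2]: 79 consistent

II-3 ∈ {CC JJ Qq, CC JJ qq, CC Jj Qq, CC Jj qq, CC jj Qq, CC jj qq, Cc JJ Qq, Cc JJ qq, Cc Jj Qq, Cc Jj qq, Cc jj Qq, Cc jj qq}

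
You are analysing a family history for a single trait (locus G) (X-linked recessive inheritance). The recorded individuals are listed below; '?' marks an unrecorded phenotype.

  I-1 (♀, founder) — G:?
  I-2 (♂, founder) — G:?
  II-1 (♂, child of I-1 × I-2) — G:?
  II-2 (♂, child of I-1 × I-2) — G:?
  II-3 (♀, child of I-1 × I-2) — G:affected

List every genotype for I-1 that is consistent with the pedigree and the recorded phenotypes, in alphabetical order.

G/I-1 ? ·: X^GX^g|X^gX^g
G/I-2 ? ·: X^gY
G/II-1 ? I-1×I-2: X^GY|X^gY
G/II-2 ? I-1×I-2: X^GY|X^gY
G/II-3 aff I-1×I-2: X^gX^g
⇒ G over [I-1,I-2,II-1,II-2,II-3]: 5 consistent

I-1 ∈ {X^GX^g, X^gX^g}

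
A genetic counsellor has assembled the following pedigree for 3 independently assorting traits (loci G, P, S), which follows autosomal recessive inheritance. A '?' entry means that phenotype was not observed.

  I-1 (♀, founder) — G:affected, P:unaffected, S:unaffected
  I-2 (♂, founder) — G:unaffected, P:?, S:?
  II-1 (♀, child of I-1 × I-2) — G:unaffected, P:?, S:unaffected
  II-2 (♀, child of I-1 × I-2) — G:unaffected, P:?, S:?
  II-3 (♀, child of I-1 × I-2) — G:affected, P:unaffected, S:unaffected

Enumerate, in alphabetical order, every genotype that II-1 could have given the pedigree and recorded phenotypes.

G/I-1 aff ·: gg
G/I-2 un ·: Gg
G/II-1 un I-1×I-2: Gg
G/II-2 un I-1×I-2: Gg
G/II-3 aff I-1×I-2: gg
⇒ G over [I-1,I-2,II-1,II-2,II-3]: 1 consistent
P/I-1 un ·: PP|Pp
P/I-2 ? ·: PP|Pp|pp
P/II-1 ? I-1×I-2: PP|Pp|pp
P/II-2 ? I-1×I-2: PP|Pp|pp
P/II-3 un I-1×I-2: PP|Pp
⇒ P over [I-1,I-2,II-1,II-2,II-3]: 40 consistent
S/I-1 un ·: SS|Ss
S/I-2 ? ·: SS|Ss|ss
S/II-1 un I-1×I-2: SS|Ss
S/II-2 ? I-1×I-2: SS|Ss|ss
S/II-3 un I-1×I-2: SS|Ss
⇒ S over [I-1,I-2,II-1,II-2,II-3]: 32 consistent

II-1 ∈ {Gg PP SS, Gg PP Ss, Gg Pp SS, Gg Pp Ss, Gg pp SS, Gg pp Ss}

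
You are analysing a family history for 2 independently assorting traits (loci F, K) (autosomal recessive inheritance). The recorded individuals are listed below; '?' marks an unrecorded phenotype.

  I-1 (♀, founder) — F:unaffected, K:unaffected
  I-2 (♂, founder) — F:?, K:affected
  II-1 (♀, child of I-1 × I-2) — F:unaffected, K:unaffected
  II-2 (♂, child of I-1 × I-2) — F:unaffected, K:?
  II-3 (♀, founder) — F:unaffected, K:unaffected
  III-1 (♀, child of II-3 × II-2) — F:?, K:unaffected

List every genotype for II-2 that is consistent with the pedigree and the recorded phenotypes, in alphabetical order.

II-2 ∈ {FF Kk, FF kk, Ff Kk, Ff kk}

F/I-1 un ·: FF|Ff
F/I-2 ? ·: FF|Ff|ff
F/II-1 un I-1×I-2: FF|Ff
F/II-2 un I-1×I-2: FF|Ff
F/II-3 un ·: FF|Ff
F/III-1 ? II-3×II-2: FF|Ff|ff
⇒ F over [I-1,I-2,II-1,II-2,II-3,III-1]: 61 consistent
K/I-1 un ·: KK|Kk
K/I-2 aff ·: kk
K/II-1 un I-1×I-2: Kk
K/II-2 ? I-1×I-2: Kk|kk
K/II-3 un ·: KK|Kk
K/III-1 un II-3×II-2: KK|Kk
⇒ K over [I-1,I-2,II-1,II-2,II-3,III-1]: 10 consistent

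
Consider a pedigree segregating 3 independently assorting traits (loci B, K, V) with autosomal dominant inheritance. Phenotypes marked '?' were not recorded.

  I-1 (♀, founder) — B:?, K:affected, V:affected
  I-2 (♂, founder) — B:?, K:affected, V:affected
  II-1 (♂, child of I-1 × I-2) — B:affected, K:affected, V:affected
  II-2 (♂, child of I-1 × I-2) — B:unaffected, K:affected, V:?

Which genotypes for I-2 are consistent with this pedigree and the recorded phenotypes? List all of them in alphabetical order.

B/I-1 ? ·: bb|Bb
B/I-2 ? ·: bb|Bb
B/II-1 aff I-1×I-2: Bb|BB
B/II-2 un I-1×I-2: bb
⇒ B over [I-1,I-2,II-1,II-2]: 4 consistent
K/I-1 aff ·: Kk|KK
K/I-2 aff ·: Kk|KK
K/II-1 aff I-1×I-2: Kk|KK
K/II-2 aff I-1×I-2: Kk|KK
⇒ K over [I-1,I-2,II-1,II-2]: 13 consistent
V/I-1 aff ·: Vv|VV
V/I-2 aff ·: Vv|VV
V/II-1 aff I-1×I-2: Vv|VV
V/II-2 ? I-1×I-2: vv|Vv|VV
⇒ V over [I-1,I-2,II-1,II-2]: 15 consistent

I-2 ∈ {Bb KK VV, Bb KK Vv, Bb Kk VV, Bb Kk Vv, bb KK VV, bb KK Vv, bb Kk VV, bb Kk Vv}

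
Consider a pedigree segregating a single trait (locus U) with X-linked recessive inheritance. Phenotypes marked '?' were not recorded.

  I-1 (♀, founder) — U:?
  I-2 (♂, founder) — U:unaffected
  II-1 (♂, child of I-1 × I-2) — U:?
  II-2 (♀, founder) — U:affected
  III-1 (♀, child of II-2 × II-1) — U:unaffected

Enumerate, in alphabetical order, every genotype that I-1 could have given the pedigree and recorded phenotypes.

I-1 ∈ {X^UX^U, X^UX^u}

U/I-1 ? ·: X^UX^U|X^UX^u
U/I-2 un ·: X^UY
U/II-1 ? I-1×I-2: X^UY
U/II-2 aff ·: X^uX^u
U/III-1 un II-2×II-1: X^UX^u
⇒ U over [I-1,I-2,II-1,II-2,III-1]: 2 consistent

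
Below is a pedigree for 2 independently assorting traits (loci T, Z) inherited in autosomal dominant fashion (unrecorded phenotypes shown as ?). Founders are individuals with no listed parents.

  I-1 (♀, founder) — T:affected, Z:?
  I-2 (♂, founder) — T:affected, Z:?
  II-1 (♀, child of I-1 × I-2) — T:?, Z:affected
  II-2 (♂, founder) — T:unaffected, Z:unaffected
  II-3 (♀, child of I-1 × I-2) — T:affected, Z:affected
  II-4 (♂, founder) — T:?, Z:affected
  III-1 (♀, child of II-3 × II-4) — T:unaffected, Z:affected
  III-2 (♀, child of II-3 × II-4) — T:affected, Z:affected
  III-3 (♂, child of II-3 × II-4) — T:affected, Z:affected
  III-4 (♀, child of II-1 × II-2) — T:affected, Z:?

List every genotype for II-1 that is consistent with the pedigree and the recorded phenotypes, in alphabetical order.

T/I-1 aff ·: Tt|TT
T/I-2 aff ·: Tt|TT
T/II-1 ? I-1×I-2: Tt|TT
T/II-2 un ·: tt
T/II-3 aff I-1×I-2: Tt
T/II-4 ? ·: tt|Tt
T/III-1 un II-3×II-4: tt
T/III-2 aff II-3×II-4: Tt|TT
T/III-3 aff II-3×II-4: Tt|TT
T/III-4 aff II-1×II-2: Tt
⇒ T over [I-1,I-2,II-1,II-2,II-3,II-4,III-1,III-2,III-3,III-4]: 30 consistent
Z/I-1 ? ·: zz|Zz|ZZ
Z/I-2 ? ·: zz|Zz|ZZ
Z/II-1 aff I-1×I-2: Zz|ZZ
Z/II-2 un ·: zz
Z/II-3 aff I-1×I-2: Zz|ZZ
Z/II-4 aff ·: Zz|ZZ
Z/III-1 aff II-3×II-4: Zz|ZZ
Z/III-2 aff II-3×II-4: Zz|ZZ
Z/III-3 aff II-3×II-4: Zz|ZZ
Z/III-4 ? II-1×II-2: zz|Zz
⇒ Z over [I-1,I-2,II-1,II-2,II-3,II-4,III-1,III-2,III-3,III-4]: 362 consistent

II-1 ∈ {TT ZZ, TT Zz, Tt ZZ, Tt Zz}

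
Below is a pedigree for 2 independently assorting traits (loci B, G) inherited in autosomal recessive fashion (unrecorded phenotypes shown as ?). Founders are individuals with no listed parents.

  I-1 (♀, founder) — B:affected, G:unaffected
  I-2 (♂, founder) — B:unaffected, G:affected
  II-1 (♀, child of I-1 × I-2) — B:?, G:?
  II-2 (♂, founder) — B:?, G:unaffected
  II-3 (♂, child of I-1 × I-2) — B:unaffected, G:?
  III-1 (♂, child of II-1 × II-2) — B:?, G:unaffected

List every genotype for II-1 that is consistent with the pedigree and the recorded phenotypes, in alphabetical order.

II-1 ∈ {Bb Gg, Bb gg, bb Gg, bb gg}

B/I-1 aff ·: bb
B/I-2 un ·: BB|Bb
B/II-1 ? I-1×I-2: Bb|bb
B/II-2 ? ·: BB|Bb|bb
B/II-3 un I-1×I-2: Bb
B/III-1 ? II-1×II-2: BB|Bb|bb
⇒ B over [I-1,I-2,II-1,II-2,II-3,III-1]: 18 consistent
G/I-1 un ·: GG|Gg
G/I-2 aff ·: gg
G/II-1 ? I-1×I-2: Gg|gg
G/II-2 un ·: GG|Gg
G/II-3 ? I-1×I-2: Gg|gg
G/III-1 un II-1×II-2: GG|Gg
⇒ G over [I-1,I-2,II-1,II-2,II-3,III-1]: 16 consistent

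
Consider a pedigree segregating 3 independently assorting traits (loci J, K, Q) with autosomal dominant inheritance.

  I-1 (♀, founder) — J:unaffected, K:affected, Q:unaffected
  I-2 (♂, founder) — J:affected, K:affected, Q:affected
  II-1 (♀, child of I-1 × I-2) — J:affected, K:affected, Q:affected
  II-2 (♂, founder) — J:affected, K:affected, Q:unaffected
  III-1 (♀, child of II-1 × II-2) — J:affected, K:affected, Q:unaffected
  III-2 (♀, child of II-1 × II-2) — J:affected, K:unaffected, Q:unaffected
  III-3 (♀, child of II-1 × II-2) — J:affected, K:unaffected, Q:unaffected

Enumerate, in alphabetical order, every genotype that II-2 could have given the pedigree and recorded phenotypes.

J/I-1 un ·: jj
J/I-2 aff ·: Jj|JJ
J/II-1 aff I-1×I-2: Jj
J/II-2 aff ·: Jj|JJ
J/III-1 aff II-1×II-2: Jj|JJ
J/III-2 aff II-1×II-2: Jj|JJ
J/III-3 aff II-1×II-2: Jj|JJ
⇒ J over [I-1,I-2,II-1,II-2,III-1,III-2,III-3]: 32 consistent
K/I-1 aff ·: Kk|KK
K/I-2 aff ·: Kk|KK
K/II-1 aff I-1×I-2: Kk
K/II-2 aff ·: Kk
K/III-1 aff II-1×II-2: Kk|KK
K/III-2 un II-1×II-2: kk
K/III-3 un II-1×II-2: kk
⇒ K over [I-1,I-2,II-1,II-2,III-1,III-2,III-3]: 6 consistent
Q/I-1 un ·: qq
Q/I-2 aff ·: Qq|QQ
Q/II-1 aff I-1×I-2: Qq
Q/II-2 un ·: qq
Q/III-1 un II-1×II-2: qq
Q/III-2 un II-1×II-2: qq
Q/III-3 un II-1×II-2: qq
⇒ Q over [I-1,I-2,II-1,II-2,III-1,III-2,III-3]: 2 consistent

II-2 ∈ {JJ Kk qq, Jj Kk qq}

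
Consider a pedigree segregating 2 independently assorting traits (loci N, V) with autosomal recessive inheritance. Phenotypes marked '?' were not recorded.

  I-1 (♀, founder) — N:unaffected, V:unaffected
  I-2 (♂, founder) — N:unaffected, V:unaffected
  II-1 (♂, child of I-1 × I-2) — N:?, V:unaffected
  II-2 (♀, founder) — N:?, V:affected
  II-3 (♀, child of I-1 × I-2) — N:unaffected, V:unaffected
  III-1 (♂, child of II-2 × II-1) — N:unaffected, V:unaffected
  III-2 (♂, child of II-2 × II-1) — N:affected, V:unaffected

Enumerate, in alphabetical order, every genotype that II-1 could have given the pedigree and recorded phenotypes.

II-1 ∈ {Nn VV, Nn Vv, nn VV, nn Vv}

N/I-1 un ·: NN|Nn
N/I-2 un ·: NN|Nn
N/II-1 ? I-1×I-2: Nn|nn
N/II-2 ? ·: Nn|nn
N/II-3 un I-1×I-2: NN|Nn
N/III-1 un II-2×II-1: NN|Nn
N/III-2 aff II-2×II-1: nn
⇒ N over [I-1,I-2,II-1,II-2,II-3,III-1,III-2]: 20 consistent
V/I-1 un ·: VV|Vv
V/I-2 un ·: VV|Vv
V/II-1 un I-1×I-2: VV|Vv
V/II-2 aff ·: vv
V/II-3 un I-1×I-2: VV|Vv
V/III-1 un II-2×II-1: Vv
V/III-2 un II-2×II-1: Vv
⇒ V over [I-1,I-2,II-1,II-2,II-3,III-1,III-2]: 13 consistent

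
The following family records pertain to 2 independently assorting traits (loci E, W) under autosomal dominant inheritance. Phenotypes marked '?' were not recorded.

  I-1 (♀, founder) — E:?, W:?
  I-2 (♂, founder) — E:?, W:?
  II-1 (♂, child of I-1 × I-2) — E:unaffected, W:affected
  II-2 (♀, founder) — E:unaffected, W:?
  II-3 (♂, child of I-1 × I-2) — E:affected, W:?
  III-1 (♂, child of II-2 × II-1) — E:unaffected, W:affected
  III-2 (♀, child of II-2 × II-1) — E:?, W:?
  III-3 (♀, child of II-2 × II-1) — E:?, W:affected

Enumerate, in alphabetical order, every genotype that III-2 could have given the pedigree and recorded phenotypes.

III-2 ∈ {ee WW, ee Ww, ee ww}

E/I-1 ? ·: ee|Ee
E/I-2 ? ·: ee|Ee
E/II-1 un I-1×I-2: ee
E/II-2 un ·: ee
E/II-3 aff I-1×I-2: Ee|EE
E/III-1 un II-2×II-1: ee
E/III-2 ? II-2×II-1: ee
E/III-3 ? II-2×II-1: ee
⇒ E over [I-1,I-2,II-1,II-2,II-3,III-1,III-2,III-3]: 4 consistent
W/I-1 ? ·: ww|Ww|WW
W/I-2 ? ·: ww|Ww|WW
W/II-1 aff I-1×I-2: Ww|WW
W/II-2 ? ·: ww|Ww|WW
W/II-3 ? I-1×I-2: ww|Ww|WW
W/III-1 aff II-2×II-1: Ww|WW
W/III-2 ? II-2×II-1: ww|Ww|WW
W/III-3 aff II-2×II-1: Ww|WW
⇒ W over [I-1,I-2,II-1,II-2,II-3,III-1,III-2,III-3]: 366 consistent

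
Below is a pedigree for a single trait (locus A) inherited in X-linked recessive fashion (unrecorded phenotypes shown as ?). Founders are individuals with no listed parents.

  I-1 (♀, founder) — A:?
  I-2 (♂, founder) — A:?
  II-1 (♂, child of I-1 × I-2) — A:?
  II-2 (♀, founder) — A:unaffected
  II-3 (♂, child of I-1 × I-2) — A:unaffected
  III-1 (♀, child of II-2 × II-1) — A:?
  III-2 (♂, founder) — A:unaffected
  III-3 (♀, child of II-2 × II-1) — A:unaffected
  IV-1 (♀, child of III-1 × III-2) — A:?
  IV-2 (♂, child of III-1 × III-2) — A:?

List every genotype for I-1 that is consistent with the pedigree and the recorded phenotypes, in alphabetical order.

I-1 ∈ {X^AX^A, X^AX^a}

A/I-1 ? ·: X^AX^A|X^AX^a
A/I-2 ? ·: X^AY|X^aY
A/II-1 ? I-1×I-2: X^AY|X^aY
A/II-2 un ·: X^AX^A|X^AX^a
A/II-3 un I-1×I-2: X^AY
A/III-1 ? II-2×II-1: X^AX^A|X^AX^a|X^aX^a
A/III-2 un ·: X^AY
A/III-3 un II-2×II-1: X^AX^A|X^AX^a
A/IV-1 ? III-1×III-2: X^AX^A|X^AX^a
A/IV-2 ? III-1×III-2: X^AY|X^aY
⇒ A over [I-1,I-2,II-1,II-2,II-3,III-1,III-2,III-3,IV-1,IV-2]: 62 consistent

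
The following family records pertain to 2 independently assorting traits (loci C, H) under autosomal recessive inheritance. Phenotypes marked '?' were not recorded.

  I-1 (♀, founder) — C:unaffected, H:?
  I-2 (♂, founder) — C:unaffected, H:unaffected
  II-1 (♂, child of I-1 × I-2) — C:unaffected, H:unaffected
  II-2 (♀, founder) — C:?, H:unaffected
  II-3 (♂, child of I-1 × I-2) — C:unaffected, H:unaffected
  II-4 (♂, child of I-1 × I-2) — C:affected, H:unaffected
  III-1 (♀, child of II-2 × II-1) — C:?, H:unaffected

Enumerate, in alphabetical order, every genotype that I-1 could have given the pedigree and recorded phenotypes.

C/I-1 un ·: Cc
C/I-2 un ·: Cc
C/II-1 un I-1×I-2: CC|Cc
C/II-2 ? ·: CC|Cc|cc
C/II-3 un I-1×I-2: CC|Cc
C/II-4 aff I-1×I-2: cc
C/III-1 ? II-2×II-1: CC|Cc|cc
⇒ C over [I-1,I-2,II-1,II-2,II-3,II-4,III-1]: 22 consistent
H/I-1 ? ·: HH|Hh|hh
H/I-2 un ·: HH|Hh
H/II-1 un I-1×I-2: HH|Hh
H/II-2 un ·: HH|Hh
H/II-3 un I-1×I-2: HH|Hh
H/II-4 un I-1×I-2: HH|Hh
H/III-1 un II-2×II-1: HH|Hh
⇒ H over [I-1,I-2,II-1,II-2,II-3,II-4,III-1]: 95 consistent

I-1 ∈ {Cc HH, Cc Hh, Cc hh}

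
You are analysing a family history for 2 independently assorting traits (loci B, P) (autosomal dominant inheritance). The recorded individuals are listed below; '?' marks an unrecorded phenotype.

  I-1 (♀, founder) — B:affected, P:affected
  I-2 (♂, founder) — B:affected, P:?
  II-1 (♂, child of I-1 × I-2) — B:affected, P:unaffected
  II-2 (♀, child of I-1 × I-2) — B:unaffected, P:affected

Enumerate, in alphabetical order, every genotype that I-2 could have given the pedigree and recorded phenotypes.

I-2 ∈ {Bb Pp, Bb pp}

B/I-1 aff ·: Bb
B/I-2 aff ·: Bb
B/II-1 aff I-1×I-2: Bb|BB
B/II-2 un I-1×I-2: bb
⇒ B over [I-1,I-2,II-1,II-2]: 2 consistent
P/I-1 aff ·: Pp
P/I-2 ? ·: pp|Pp
P/II-1 un I-1×I-2: pp
P/II-2 aff I-1×I-2: Pp|PP
⇒ P over [I-1,I-2,II-1,II-2]: 3 consistent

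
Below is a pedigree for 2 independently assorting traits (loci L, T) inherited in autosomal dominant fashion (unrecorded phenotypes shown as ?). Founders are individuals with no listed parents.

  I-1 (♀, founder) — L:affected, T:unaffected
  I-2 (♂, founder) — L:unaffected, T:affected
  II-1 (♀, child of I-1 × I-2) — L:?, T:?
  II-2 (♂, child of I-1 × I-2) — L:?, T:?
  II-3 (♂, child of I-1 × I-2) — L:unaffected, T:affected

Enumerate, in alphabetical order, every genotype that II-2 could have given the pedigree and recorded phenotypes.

II-2 ∈ {Ll Tt, Ll tt, ll Tt, ll tt}

L/I-1 aff ·: Ll
L/I-2 un ·: ll
L/II-1 ? I-1×I-2: ll|Ll
L/II-2 ? I-1×I-2: ll|Ll
L/II-3 un I-1×I-2: ll
⇒ L over [I-1,I-2,II-1,II-2,II-3]: 4 consistent
T/I-1 un ·: tt
T/I-2 aff ·: Tt|TT
T/II-1 ? I-1×I-2: tt|Tt
T/II-2 ? I-1×I-2: tt|Tt
T/II-3 aff I-1×I-2: Tt
⇒ T over [I-1,I-2,II-1,II-2,II-3]: 5 consistent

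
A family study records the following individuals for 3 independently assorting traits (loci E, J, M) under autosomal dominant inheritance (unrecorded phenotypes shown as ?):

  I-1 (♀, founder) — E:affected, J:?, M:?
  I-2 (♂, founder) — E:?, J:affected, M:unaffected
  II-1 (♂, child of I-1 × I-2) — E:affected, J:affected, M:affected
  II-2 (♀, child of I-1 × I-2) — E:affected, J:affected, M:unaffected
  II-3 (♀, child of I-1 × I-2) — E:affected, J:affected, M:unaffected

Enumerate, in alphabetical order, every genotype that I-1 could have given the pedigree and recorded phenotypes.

I-1 ∈ {EE JJ Mm, EE Jj Mm, EE jj Mm, Ee JJ Mm, Ee Jj Mm, Ee jj Mm}

E/I-1 aff ·: Ee|EE
E/I-2 ? ·: ee|Ee|EE
E/II-1 aff I-1×I-2: Ee|EE
E/II-2 aff I-1×I-2: Ee|EE
E/II-3 aff I-1×I-2: Ee|EE
⇒ E over [I-1,I-2,II-1,II-2,II-3]: 27 consistent
J/I-1 ? ·: jj|Jj|JJ
J/I-2 aff ·: Jj|JJ
J/II-1 aff I-1×I-2: Jj|JJ
J/II-2 aff I-1×I-2: Jj|JJ
J/II-3 aff I-1×I-2: Jj|JJ
⇒ J over [I-1,I-2,II-1,II-2,II-3]: 27 consistent
M/I-1 ? ·: Mm
M/I-2 un ·: mm
M/II-1 aff I-1×I-2: Mm
M/II-2 un I-1×I-2: mm
M/II-3 un I-1×I-2: mm
⇒ M over [I-1,I-2,II-1,II-2,II-3]: 1 consistent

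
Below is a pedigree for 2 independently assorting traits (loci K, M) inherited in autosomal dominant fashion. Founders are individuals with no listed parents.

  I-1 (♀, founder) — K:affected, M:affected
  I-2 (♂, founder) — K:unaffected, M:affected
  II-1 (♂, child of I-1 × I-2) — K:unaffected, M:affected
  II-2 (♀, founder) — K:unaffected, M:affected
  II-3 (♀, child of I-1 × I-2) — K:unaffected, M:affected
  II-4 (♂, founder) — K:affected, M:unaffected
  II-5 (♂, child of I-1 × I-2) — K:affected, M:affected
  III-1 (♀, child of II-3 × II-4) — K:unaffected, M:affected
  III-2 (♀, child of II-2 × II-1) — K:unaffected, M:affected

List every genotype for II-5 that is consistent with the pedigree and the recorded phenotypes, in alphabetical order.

K/I-1 aff ·: Kk
K/I-2 un ·: kk
K/II-1 un I-1×I-2: kk
K/II-2 un ·: kk
K/II-3 un I-1×I-2: kk
K/II-4 aff ·: Kk
K/II-5 aff I-1×I-2: Kk
K/III-1 un II-3×II-4: kk
K/III-2 un II-2×II-1: kk
⇒ K over [I-1,I-2,II-1,II-2,II-3,II-4,II-5,III-1,III-2]: 1 consistent
M/I-1 aff ·: Mm|MM
M/I-2 aff ·: Mm|MM
M/II-1 aff I-1×I-2: Mm|MM
M/II-2 aff ·: Mm|MM
M/II-3 aff I-1×I-2: Mm|MM
M/II-4 un ·: mm
M/II-5 aff I-1×I-2: Mm|MM
M/III-1 aff II-3×II-4: Mm
M/III-2 aff II-2×II-1: Mm|MM
⇒ M over [I-1,I-2,II-1,II-2,II-3,II-4,II-5,III-1,III-2]: 87 consistent

II-5 ∈ {Kk MM, Kk Mm}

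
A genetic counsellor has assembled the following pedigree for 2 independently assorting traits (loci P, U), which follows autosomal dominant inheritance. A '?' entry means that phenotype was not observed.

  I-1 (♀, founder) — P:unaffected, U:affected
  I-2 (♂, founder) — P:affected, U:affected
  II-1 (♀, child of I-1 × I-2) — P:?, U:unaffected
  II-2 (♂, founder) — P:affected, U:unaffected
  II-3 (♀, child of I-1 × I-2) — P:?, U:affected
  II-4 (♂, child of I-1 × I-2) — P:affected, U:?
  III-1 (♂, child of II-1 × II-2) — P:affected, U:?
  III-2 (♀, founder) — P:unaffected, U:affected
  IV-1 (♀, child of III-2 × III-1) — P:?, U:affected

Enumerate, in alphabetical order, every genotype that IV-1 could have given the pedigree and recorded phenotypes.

P/I-1 un ·: pp
P/I-2 aff ·: Pp|PP
P/II-1 ? I-1×I-2: pp|Pp
P/II-2 aff ·: Pp|PP
P/II-3 ? I-1×I-2: pp|Pp
P/II-4 aff I-1×I-2: Pp
P/III-1 aff II-1×II-2: Pp|PP
P/III-2 un ·: pp
P/IV-1 ? III-2×III-1: pp|Pp
⇒ P over [I-1,I-2,II-1,II-2,II-3,II-4,III-1,III-2,IV-1]: 26 consistent
U/I-1 aff ·: Uu
U/I-2 aff ·: Uu
U/II-1 un I-1×I-2: uu
U/II-2 un ·: uu
U/II-3 aff I-1×I-2: Uu|UU
U/II-4 ? I-1×I-2: uu|Uu|UU
U/III-1 ? II-1×II-2: uu
U/III-2 aff ·: Uu|UU
U/IV-1 aff III-2×III-1: Uu
⇒ U over [I-1,I-2,II-1,II-2,II-3,II-4,III-1,III-2,IV-1]: 12 consistent

IV-1 ∈ {Pp Uu, pp Uu}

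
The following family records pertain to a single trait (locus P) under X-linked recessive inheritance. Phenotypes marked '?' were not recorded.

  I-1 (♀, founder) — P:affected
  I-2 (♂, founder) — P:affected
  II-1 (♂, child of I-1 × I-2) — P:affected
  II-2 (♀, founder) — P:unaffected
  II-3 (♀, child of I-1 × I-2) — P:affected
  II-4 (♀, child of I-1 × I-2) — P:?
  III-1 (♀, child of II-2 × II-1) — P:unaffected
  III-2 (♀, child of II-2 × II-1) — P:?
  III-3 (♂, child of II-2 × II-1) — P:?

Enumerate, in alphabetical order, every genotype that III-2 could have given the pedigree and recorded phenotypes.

III-2 ∈ {X^PX^p, X^pX^p}

P/I-1 aff ·: X^pX^p
P/I-2 aff ·: X^pY
P/II-1 aff I-1×I-2: X^pY
P/II-2 un ·: X^PX^P|X^PX^p
P/II-3 aff I-1×I-2: X^pX^p
P/II-4 ? I-1×I-2: X^pX^p
P/III-1 un II-2×II-1: X^PX^p
P/III-2 ? II-2×II-1: X^PX^p|X^pX^p
P/III-3 ? II-2×II-1: X^PY|X^pY
⇒ P over [I-1,I-2,II-1,II-2,II-3,II-4,III-1,III-2,III-3]: 5 consistent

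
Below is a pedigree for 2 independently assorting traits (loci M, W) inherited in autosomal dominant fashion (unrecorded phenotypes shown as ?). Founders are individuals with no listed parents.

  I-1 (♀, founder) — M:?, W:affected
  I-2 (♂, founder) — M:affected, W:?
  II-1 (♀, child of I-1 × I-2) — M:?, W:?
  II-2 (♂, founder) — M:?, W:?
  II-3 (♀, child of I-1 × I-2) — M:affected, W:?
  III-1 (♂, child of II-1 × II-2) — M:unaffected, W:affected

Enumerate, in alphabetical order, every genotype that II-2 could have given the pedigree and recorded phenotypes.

II-2 ∈ {Mm WW, Mm Ww, Mm ww, mm WW, mm Ww, mm ww}

M/I-1 ? ·: mm|Mm|MM
M/I-2 aff ·: Mm|MM
M/II-1 ? I-1×I-2: mm|Mm
M/II-2 ? ·: mm|Mm
M/II-3 aff I-1×I-2: Mm|MM
M/III-1 un II-1×II-2: mm
⇒ M over [I-1,I-2,II-1,II-2,II-3,III-1]: 22 consistent
W/I-1 aff ·: Ww|WW
W/I-2 ? ·: ww|Ww|WW
W/II-1 ? I-1×I-2: ww|Ww|WW
W/II-2 ? ·: ww|Ww|WW
W/II-3 ? I-1×I-2: ww|Ww|WW
W/III-1 aff II-1×II-2: Ww|WW
⇒ W over [I-1,I-2,II-1,II-2,II-3,III-1]: 92 consistent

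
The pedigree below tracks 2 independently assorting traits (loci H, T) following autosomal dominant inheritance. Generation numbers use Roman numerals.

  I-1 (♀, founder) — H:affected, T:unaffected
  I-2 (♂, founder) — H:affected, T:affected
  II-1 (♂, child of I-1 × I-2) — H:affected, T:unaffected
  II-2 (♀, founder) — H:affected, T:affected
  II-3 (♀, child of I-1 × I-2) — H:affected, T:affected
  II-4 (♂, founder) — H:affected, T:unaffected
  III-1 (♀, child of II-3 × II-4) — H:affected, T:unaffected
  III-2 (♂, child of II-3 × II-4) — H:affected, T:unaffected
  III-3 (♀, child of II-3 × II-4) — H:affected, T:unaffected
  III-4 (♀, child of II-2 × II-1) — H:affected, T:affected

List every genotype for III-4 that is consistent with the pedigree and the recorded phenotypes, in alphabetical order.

III-4 ∈ {HH Tt, Hh Tt}

H/I-1 aff ·: Hh|HH
H/I-2 aff ·: Hh|HH
H/II-1 aff I-1×I-2: Hh|HH
H/II-2 aff ·: Hh|HH
H/II-3 aff I-1×I-2: Hh|HH
H/II-4 aff ·: Hh|HH
H/III-1 aff II-3×II-4: Hh|HH
H/III-2 aff II-3×II-4: Hh|HH
H/III-3 aff II-3×II-4: Hh|HH
H/III-4 aff II-2×II-1: Hh|HH
⇒ H over [I-1,I-2,II-1,II-2,II-3,II-4,III-1,III-2,III-3,III-4]: 552 consistent
T/I-1 un ·: tt
T/I-2 aff ·: Tt
T/II-1 un I-1×I-2: tt
T/II-2 aff ·: Tt|TT
T/II-3 aff I-1×I-2: Tt
T/II-4 un ·: tt
T/III-1 un II-3×II-4: tt
T/III-2 un II-3×II-4: tt
T/III-3 un II-3×II-4: tt
T/III-4 aff II-2×II-1: Tt
⇒ T over [I-1,I-2,II-1,II-2,II-3,II-4,III-1,III-2,III-3,III-4]: 2 consistent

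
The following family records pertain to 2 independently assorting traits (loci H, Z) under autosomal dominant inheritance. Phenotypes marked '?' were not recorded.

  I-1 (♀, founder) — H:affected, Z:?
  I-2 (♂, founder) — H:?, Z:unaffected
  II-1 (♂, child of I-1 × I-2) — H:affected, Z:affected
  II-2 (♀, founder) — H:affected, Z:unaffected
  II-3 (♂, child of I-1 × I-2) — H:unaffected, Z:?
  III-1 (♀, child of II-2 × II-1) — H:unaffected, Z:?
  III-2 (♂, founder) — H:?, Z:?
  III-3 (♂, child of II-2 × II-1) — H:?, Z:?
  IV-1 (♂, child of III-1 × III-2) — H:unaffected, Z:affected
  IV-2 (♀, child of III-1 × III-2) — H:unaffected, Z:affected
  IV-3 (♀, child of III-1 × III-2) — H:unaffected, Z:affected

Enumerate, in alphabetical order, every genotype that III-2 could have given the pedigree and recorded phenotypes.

H/I-1 aff ·: Hh
H/I-2 ? ·: hh|Hh
H/II-1 aff I-1×I-2: Hh
H/II-2 aff ·: Hh
H/II-3 un I-1×I-2: hh
H/III-1 un II-2×II-1: hh
H/III-2 ? ·: hh|Hh
H/III-3 ? II-2×II-1: hh|Hh|HH
H/IV-1 un III-1×III-2: hh
H/IV-2 un III-1×III-2: hh
H/IV-3 un III-1×III-2: hh
⇒ H over [I-1,I-2,II-1,II-2,II-3,III-1,III-2,III-3,IV-1,IV-2,IV-3]: 12 consistent
Z/I-1 ? ·: Zz|ZZ
Z/I-2 un ·: zz
Z/II-1 aff I-1×I-2: Zz
Z/II-2 un ·: zz
Z/II-3 ? I-1×I-2: zz|Zz
Z/III-1 ? II-2×II-1: zz|Zz
Z/III-2 ? ·: zz|Zz|ZZ
Z/III-3 ? II-2×II-1: zz|Zz
Z/IV-1 aff III-1×III-2: Zz|ZZ
Z/IV-2 aff III-1×III-2: Zz|ZZ
Z/IV-3 aff III-1×III-2: Zz|ZZ
⇒ Z over [I-1,I-2,II-1,II-2,II-3,III-1,III-2,III-3,IV-1,IV-2,IV-3]: 114 consistent

III-2 ∈ {Hh ZZ, Hh Zz, Hh zz, hh ZZ, hh Zz, hh zz}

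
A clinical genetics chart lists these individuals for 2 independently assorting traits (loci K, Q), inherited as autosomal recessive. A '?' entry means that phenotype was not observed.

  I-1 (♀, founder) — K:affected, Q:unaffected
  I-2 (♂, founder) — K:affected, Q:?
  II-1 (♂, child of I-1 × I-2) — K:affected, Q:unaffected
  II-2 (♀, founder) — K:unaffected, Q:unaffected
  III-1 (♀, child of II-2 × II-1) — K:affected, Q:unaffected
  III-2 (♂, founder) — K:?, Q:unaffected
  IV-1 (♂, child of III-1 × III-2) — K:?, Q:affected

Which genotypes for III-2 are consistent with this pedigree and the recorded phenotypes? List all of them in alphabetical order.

III-2 ∈ {KK Qq, Kk Qq, kk Qq}

K/I-1 aff ·: kk
K/I-2 aff ·: kk
K/II-1 aff I-1×I-2: kk
K/II-2 un ·: Kk
K/III-1 aff II-2×II-1: kk
K/III-2 ? ·: KK|Kk|kk
K/IV-1 ? III-1×III-2: Kk|kk
⇒ K over [I-1,I-2,II-1,II-2,III-1,III-2,IV-1]: 4 consistent
Q/I-1 un ·: QQ|Qq
Q/I-2 ? ·: QQ|Qq|qq
Q/II-1 un I-1×I-2: QQ|Qq
Q/II-2 un ·: QQ|Qq
Q/III-1 un II-2×II-1: Qq
Q/III-2 un ·: Qq
Q/IV-1 aff III-1×III-2: qq
⇒ Q over [I-1,I-2,II-1,II-2,III-1,III-2,IV-1]: 14 consistent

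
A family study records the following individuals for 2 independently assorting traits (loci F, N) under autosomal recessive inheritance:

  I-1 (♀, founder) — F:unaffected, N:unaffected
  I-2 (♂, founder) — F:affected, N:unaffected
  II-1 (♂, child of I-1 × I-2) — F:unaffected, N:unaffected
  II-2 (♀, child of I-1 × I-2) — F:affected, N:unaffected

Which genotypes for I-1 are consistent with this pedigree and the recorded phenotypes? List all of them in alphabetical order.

F/I-1 un ·: Ff
F/I-2 aff ·: ff
F/II-1 un I-1×I-2: Ff
F/II-2 aff I-1×I-2: ff
⇒ F over [I-1,I-2,II-1,II-2]: 1 consistent
N/I-1 un ·: NN|Nn
N/I-2 un ·: NN|Nn
N/II-1 un I-1×I-2: NN|Nn
N/II-2 un I-1×I-2: NN|Nn
⇒ N over [I-1,I-2,II-1,II-2]: 13 consistent

I-1 ∈ {Ff NN, Ff Nn}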